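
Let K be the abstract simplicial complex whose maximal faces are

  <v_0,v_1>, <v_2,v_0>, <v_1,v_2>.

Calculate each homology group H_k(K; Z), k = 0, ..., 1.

H_0 = Z,  H_1 = Z.

Fix the vertex order v_0 < v_1 < v_2 and write every simplex with vertices in increasing order. Then dim K = 1 and the simplices of K are:

  0-simplices (3): [v_0], [v_1], [v_2]
  1-simplices (3): [v_0,v_1], [v_0,v_2], [v_1,v_2]

so the chain groups are C_0 ≅ Z^3, C_1 ≅ Z^3.

The boundary map ∂_1: C_1 → C_0 is given by ∂[p,q] = [q] − [p].
As a 3×3 matrix over Z this has rank 2, with invariant factors (1,1).

Reading off H_k = ker ∂_k / im ∂_{k+1}:

  H_0: rank C_0 − rank ∂_1 = 3 − 2 = 1, and the invariant factors of ∂_1 are all 1, so H_0 ≅ Z.
  H_1: rank ker ∂_1 − rank ∂_2 = (3 − 2) − 0 = 1, and there is no ∂_2, so H_1 ≅ Z.

(K is a triangulation of the circle S^1.)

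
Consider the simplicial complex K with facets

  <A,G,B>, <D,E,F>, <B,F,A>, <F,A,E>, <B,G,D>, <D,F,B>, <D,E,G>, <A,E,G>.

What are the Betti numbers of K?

K has 6 vertices, 12 edges, 8 triangles.
rank ∂_0 = 0, rank ∂_1 = 5 ⇒ b_0 = 6 − 0 − 5 = 1; all invariant factors of ∂_1 are 1 so no torsion. So H_0 = Z.
rank ∂_1 = 5, rank ∂_2 = 7 ⇒ b_1 = 12 − 5 − 7 = 0; all invariant factors of ∂_2 are 1 so no torsion. So H_1 = 0.
rank ∂_2 = 7, rank ∂_3 = 0 ⇒ b_2 = 8 − 7 − 0 = 1. So H_2 = Z.

b_0 = 1, b_1 = 0, b_2 = 1.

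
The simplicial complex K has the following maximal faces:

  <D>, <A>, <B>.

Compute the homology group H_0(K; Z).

Fix the vertex order A < B < D and write every simplex with vertices in increasing order. Then dim K = 0 and the simplices of K are:

  0-simplices (3): A, B, D

Hence C_0 ≅ Z^3.

From H_k ≅ ker(∂_k) / im(∂_{k+1}) we obtain:

  H_0: rank C_0 − rank ∂_1 = 3 − 0 = 3, and there is no ∂_1, so H_0 ≅ Z^3.

(K is a triangulation of a set of 3 points.)

H_0 = Z^3.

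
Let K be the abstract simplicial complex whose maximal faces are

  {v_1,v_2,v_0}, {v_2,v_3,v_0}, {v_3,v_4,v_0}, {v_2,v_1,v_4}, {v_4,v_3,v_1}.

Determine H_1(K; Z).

H_1 ≅ Z.

We work with the vertex ordering v_0 < v_1 < v_2 < v_3 < v_4. The simplices of K, each written with vertices in increasing order, are:

  0-simplices (5): [v_0], [v_1], [v_2], [v_3], [v_4]
  1-simplices (10): [v_0,v_1], [v_0,v_2], [v_0,v_3], [v_0,v_4], [v_1,v_2], [v_1,v_3], [v_1,v_4], [v_2,v_3], [v_2,v_4], [v_3,v_4]
  2-simplices (5): [v_0,v_1,v_2], [v_0,v_2,v_3], [v_0,v_3,v_4], [v_1,v_2,v_4], [v_1,v_3,v_4]

so the chain groups are C_0 ≅ Z^5, C_1 ≅ Z^10, C_2 ≅ Z^5.

Boundary ∂_1: C_1 → C_0 sends each edge [p,q] (with p < q) to q − p.
The 5×10 boundary matrix has rank 4 and Smith normal form diag(1,1,1,1).

The boundary map ∂_2: C_2 → C_1 acts by ∂[p,q,r] = [q,r] − [p,r] + [p,q]. For instance
  ∂[v_1,v_3,v_4] = [v_3,v_4] − [v_1,v_4] + [v_1,v_3],
  ∂[v_1,v_2,v_4] = [v_2,v_4] − [v_1,v_4] + [v_1,v_2].
The 10×5 boundary matrix has rank 5 and Smith normal form diag(1,1,1,1,1).

Now H_k = ker ∂_k / im ∂_{k+1}, so:

  H_1: rank ker ∂_1 − rank ∂_2 = (10 − 4) − 5 = 1, and the invariant factors of ∂_2 are all 1, so H_1 = Z.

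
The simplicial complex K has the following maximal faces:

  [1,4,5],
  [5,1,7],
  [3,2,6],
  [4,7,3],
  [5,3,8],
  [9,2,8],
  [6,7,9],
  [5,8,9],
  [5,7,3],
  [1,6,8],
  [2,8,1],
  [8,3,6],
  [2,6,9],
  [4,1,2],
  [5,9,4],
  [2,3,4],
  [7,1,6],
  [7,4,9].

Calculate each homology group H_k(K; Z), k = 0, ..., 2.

Order the vertices as 1 < 2 < 3 < 4 < 5 < 6 < 7 < 8 < 9. Listing each simplex with vertices in this order, K has dimension 2 with simplices:

  0-simplices (9): [1], [2], [3], [4], [5], [6], [7], [8], [9]
  1-simplices (27): (27 of them)
  2-simplices (18): [1,2,4], [1,2,8], [1,4,5], [1,5,7], [1,6,7], [1,6,8], [2,3,4], [2,3,6], [2,6,9], [2,8,9], [3,4,7], [3,5,7], [3,5,8], [3,6,8], [4,5,9], [4,7,9], [5,8,9], [6,7,9]

giving chain groups C_0 ≅ Z^9, C_1 ≅ Z^27, C_2 ≅ Z^18.

Boundary ∂_1: C_1 → C_0 maps an edge to its endpoints' difference, ∂[p,q] = q − p. For instance
  ∂[5,8] = [8] − [5].
This gives a 9×27 integer matrix of rank 8; reducing to Smith normal form yields diagonal entries (1,1,1,1,1,1,1,1).

The boundary map ∂_2: C_2 → C_1 maps a triangle to the signed sum of its edges. For instance
  ∂[1,2,4] = [2,4] − [1,4] + [1,2],
  ∂[3,6,8] = [6,8] − [3,8] + [3,6].
The 27×18 boundary matrix has rank 18 and Smith normal form diag(1,1,1,1,1,1,1,1,1,1,1,1,1,1,1,1,1,2).

Reading off H_k = ker ∂_k / im ∂_{k+1}:

  H_0: rank C_0 − rank ∂_1 = 9 − 8 = 1, and the invariant factors of ∂_1 are all 1, so H_0 ≅ Z.
  H_1: rank ker ∂_1 − rank ∂_2 = (27 − 8) − 18 = 1, and ∂_2 has invariant factor 2 > 1, so H_1 ≅ Z × Z/2.
  H_2: rank ker ∂_2 − rank ∂_3 = (18 − 18) − 0 = 0, and there is no ∂_3, so H_2 ≅ 0.

As a check, the Euler characteristic is 9 − 27 + 18 = 0, which agrees with 1 − 1 + 0 = 0.
(K is a triangulation of the Klein bottle.)

H_0 = Z,  H_1 = Z × Z/2,  H_2 = 0.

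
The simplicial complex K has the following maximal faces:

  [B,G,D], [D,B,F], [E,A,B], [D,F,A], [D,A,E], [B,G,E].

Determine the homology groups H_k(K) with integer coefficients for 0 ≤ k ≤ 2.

Take the total order A < B < D < E < F < G on the vertex set. Then K (dimension 2) consists of the simplices:

  0-simplices (6): A, B, D, E, F, G
  1-simplices (12): AB, AD, AE, AF, BD, BE, BF, BG, DE, DF, DG, EG
  2-simplices (6): ABE, ADE, ADF, BDF, BDG, BEG

so the chain groups are C_0 ≅ Z^6, C_1 ≅ Z^12, C_2 ≅ Z^6.

The boundary map ∂_1: C_1 → C_0 sends each edge [p,q] (with p < q) to q − p.
The 6×12 boundary matrix has rank 5 and Smith normal form diag(1,1,1,1,1).

∂_2: C_2 → C_1 acts by ∂[p,q,r] = [q,r] − [p,r] + [p,q]. For instance
  ∂BEG = EG − BG + BE,
  ∂BDF = DF − BF + BD.
As a 12×6 matrix over Z this has rank 6, with invariant factors (1,1,1,1,1,1).

Reading off H_k = ker ∂_k / im ∂_{k+1}:

  H_0: rank C_0 − rank ∂_1 = 6 − 5 = 1, and the invariant factors of ∂_1 are all 1, so H_0 = Z.
  H_1: rank ker ∂_1 − rank ∂_2 = (12 − 5) − 6 = 1, and the invariant factors of ∂_2 are all 1, so H_1 = Z.
  H_2: rank ker ∂_2 − rank ∂_3 = (6 − 6) − 0 = 0, and there is no ∂_3, so H_2 = 0.

(K is a triangulation of the cylinder S^1 x I.)

H_0 ≅ Z,  H_1 ≅ Z,  H_2 = 0.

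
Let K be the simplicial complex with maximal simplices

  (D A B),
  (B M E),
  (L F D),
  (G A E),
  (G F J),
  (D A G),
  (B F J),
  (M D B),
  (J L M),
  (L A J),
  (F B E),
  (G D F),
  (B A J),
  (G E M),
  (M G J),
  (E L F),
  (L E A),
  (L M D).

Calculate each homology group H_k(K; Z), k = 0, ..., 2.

H_0 = Z,  H_1 = Z^2,  H_2 = Z.

K has 9 vertices, 27 edges, 18 triangles.
rank ∂_0 = 0, rank ∂_1 = 8 ⇒ b_0 = 9 − 0 − 8 = 1; all invariant factors of ∂_1 are 1 so no torsion. So H_0 ≅ Z.
rank ∂_1 = 8, rank ∂_2 = 17 ⇒ b_1 = 27 − 8 − 17 = 2; all invariant factors of ∂_2 are 1 so no torsion. So H_1 ≅ Z^2.
rank ∂_2 = 17, rank ∂_3 = 0 ⇒ b_2 = 18 − 17 − 0 = 1. So H_2 ≅ Z.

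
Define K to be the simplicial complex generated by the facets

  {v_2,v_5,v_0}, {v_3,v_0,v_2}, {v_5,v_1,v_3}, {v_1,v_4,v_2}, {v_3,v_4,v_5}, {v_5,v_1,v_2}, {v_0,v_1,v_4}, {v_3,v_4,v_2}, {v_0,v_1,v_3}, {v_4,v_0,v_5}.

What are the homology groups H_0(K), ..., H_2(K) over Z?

Fix the vertex order v_0 < v_1 < v_2 < v_3 < v_4 < v_5 and write every simplex with vertices in increasing order. Then dim K = 2 and the simplices of K are:

  0-simplices (6): [v_0], [v_1], [v_2], [v_3], [v_4], [v_5]
  1-simplices (15): (15 of them)
  2-simplices (10): [v_0,v_1,v_3], [v_0,v_1,v_4], [v_0,v_2,v_3], [v_0,v_2,v_5], [v_0,v_4,v_5], [v_1,v_2,v_4], [v_1,v_2,v_5], [v_1,v_3,v_5], [v_2,v_3,v_4], [v_3,v_4,v_5]

so the chain groups are C_0 ≅ Z^6, C_1 ≅ Z^15, C_2 ≅ Z^10.

The boundary map ∂_1: C_1 → C_0 maps an edge to its endpoints' difference, ∂[p,q] = q − p.
As a 6×15 matrix over Z this has rank 5, with invariant factors (1,1,1,1,1).

∂_2: C_2 → C_1 sends each 2-simplex [p,q,r] to [q,r] − [p,r] + [p,q]. For instance
  ∂[v_0,v_2,v_5] = [v_2,v_5] − [v_0,v_5] + [v_0,v_2],
  ∂[v_1,v_2,v_5] = [v_2,v_5] − [v_1,v_5] + [v_1,v_2].
As a 15×10 matrix over Z this has rank 10, with invariant factors (1,1,1,1,1,1,1,1,1,2).

From H_k ≅ ker(∂_k) / im(∂_{k+1}) we obtain:

  H_0: rank C_0 − rank ∂_1 = 6 − 5 = 1, and the invariant factors of ∂_1 are all 1, so H_0 ≅ Z.
  H_1: rank ker ∂_1 − rank ∂_2 = (15 − 5) − 10 = 0, and ∂_2 has invariant factor 2 > 1, so H_1 ≅ Z/2.
  H_2: rank ker ∂_2 − rank ∂_3 = (10 − 10) − 0 = 0, and there is no ∂_3, so H_2 ≅ 0.

H_0 = Z,  H_1 = Z/2,  H_2 = 0.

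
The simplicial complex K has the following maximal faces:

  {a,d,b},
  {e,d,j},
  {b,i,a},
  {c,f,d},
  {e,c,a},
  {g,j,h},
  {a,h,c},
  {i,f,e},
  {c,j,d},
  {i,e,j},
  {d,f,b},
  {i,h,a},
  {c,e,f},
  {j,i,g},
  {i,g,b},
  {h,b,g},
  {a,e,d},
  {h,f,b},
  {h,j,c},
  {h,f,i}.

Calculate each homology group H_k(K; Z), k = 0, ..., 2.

Take the total order a < b < c < d < e < f < g < h < i < j on the vertex set. Then K (dimension 2) consists of the simplices:

  0-simplices (10): a, b, c, d, e, f, g, h, i, j
  1-simplices (30): ab, ac, ad, ae, ah, ai, bd, bf, bg, bh, bi, cd, ce, cf, ch, cj, de, df, dj, ef, ei, ej, fh, fi, gh, gi, gj, hi, hj, ij
  2-simplices (20): abd, abi, ace, ach, ade, ahi, bdf, bfh, bgh, bgi, cdf, cdj, cef, chj, dej, efi, eij, fhi, ghj, gij

Hence C_0 ≅ Z^10, C_1 ≅ Z^30, C_2 ≅ Z^20.

∂_1: C_1 → C_0 maps an edge to its endpoints' difference, ∂[p,q] = q − p.
The resulting 10×30 matrix has rank 9, and its Smith normal form has invariant factors (1,1,1,1,1,1,1,1,1).

The boundary map ∂_2: C_2 → C_1 maps a triangle to the signed sum of its edges. For instance
  ∂ghj = hj − gj + gh,
  ∂fhi = hi − fi + fh.
As a 30×20 matrix over Z this has rank 20, with invariant factors (1,1,1,1,1,1,1,1,1,1,1,1,1,1,1,1,1,1,1,2).

From H_k ≅ ker(∂_k) / im(∂_{k+1}) we obtain:

  H_0: rank C_0 − rank ∂_1 = 10 − 9 = 1, and the invariant factors of ∂_1 are all 1, so H_0 ≅ Z.
  H_1: rank ker ∂_1 − rank ∂_2 = (30 − 9) − 20 = 1, and ∂_2 has invariant factor 2 > 1, so H_1 ≅ Z ⊕ Z/2Z.
  H_2: rank ker ∂_2 − rank ∂_3 = (20 − 20) − 0 = 0, and there is no ∂_3, so H_2 ≅ 0.

As a check, the Euler characteristic is 10 − 30 + 20 = 0, which agrees with 1 − 1 + 0 = 0.

H_0 ≅ Z,  H_1 ≅ Z ⊕ Z/2Z,  H_2 = 0.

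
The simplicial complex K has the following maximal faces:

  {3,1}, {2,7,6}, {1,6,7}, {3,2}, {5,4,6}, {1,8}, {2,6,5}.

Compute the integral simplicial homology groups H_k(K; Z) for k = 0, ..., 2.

We work with the vertex ordering 1 < 2 < 3 < 4 < 5 < 6 < 7 < 8. The simplices of K, each written with vertices in increasing order, are:

  0-simplices (8): [1], [2], [3], [4], [5], [6], [7], [8]
  1-simplices (12): [1,3], [1,6], [1,7], [1,8], [2,3], [2,5], [2,6], [2,7], [4,5], [4,6], [5,6], [6,7]
  2-simplices (4): [1,6,7], [2,5,6], [2,6,7], [4,5,6]

giving chain groups C_0 ≅ Z^8, C_1 ≅ Z^12, C_2 ≅ Z^4.

The boundary map ∂_1: C_1 → C_0 is given by ∂[p,q] = [q] − [p]. For instance
  ∂[4,6] = [6] − [4].
The resulting 8×12 matrix has rank 7, and its Smith normal form has invariant factors (1,1,1,1,1,1,1).

Boundary ∂_2: C_2 → C_1 acts by ∂[p,q,r] = [q,r] − [p,r] + [p,q]. For instance
  ∂[2,6,7] = [6,7] − [2,7] + [2,6],
  ∂[2,5,6] = [5,6] − [2,6] + [2,5].
As a 12×4 matrix over Z this has rank 4, with invariant factors (1,1,1,1).

Reading off H_k = ker ∂_k / im ∂_{k+1}:

  H_0: rank C_0 − rank ∂_1 = 8 − 7 = 1, and the invariant factors of ∂_1 are all 1, so H_0 = Z.
  H_1: rank ker ∂_1 − rank ∂_2 = (12 − 7) − 4 = 1, and the invariant factors of ∂_2 are all 1, so H_1 = Z.
  H_2: rank ker ∂_2 − rank ∂_3 = (4 − 4) − 0 = 0, and there is no ∂_3, so H_2 = 0.

As a check, the Euler characteristic is 8 − 12 + 4 = 0, which agrees with 1 − 1 + 0 = 0.

H_0 ≅ Z,  H_1 ≅ Z,  H_2 = 0.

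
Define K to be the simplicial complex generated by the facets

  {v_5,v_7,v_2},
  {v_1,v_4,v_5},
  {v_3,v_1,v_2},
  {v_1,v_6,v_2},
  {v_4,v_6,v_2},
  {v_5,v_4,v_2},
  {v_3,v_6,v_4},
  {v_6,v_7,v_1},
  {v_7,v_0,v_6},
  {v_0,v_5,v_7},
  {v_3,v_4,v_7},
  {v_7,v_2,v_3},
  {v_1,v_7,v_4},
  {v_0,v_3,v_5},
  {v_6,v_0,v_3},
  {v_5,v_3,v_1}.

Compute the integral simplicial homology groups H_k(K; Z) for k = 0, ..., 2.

H_0 = Z,  H_1 = Z^2,  H_2 = Z.

Fix the vertex order v_0 < v_1 < v_2 < v_3 < v_4 < v_5 < v_6 < v_7 and write every simplex with vertices in increasing order. Then dim K = 2 and the simplices of K are:

  0-simplices (8): [v_0], [v_1], [v_2], [v_3], [v_4], [v_5], [v_6], [v_7]
  1-simplices (24): (24 of them)
  2-simplices (16): (16 of them)

giving chain groups C_0 ≅ Z^8, C_1 ≅ Z^24, C_2 ≅ Z^16.

The boundary map ∂_1: C_1 → C_0 is given by ∂[p,q] = [q] − [p]. For instance
  ∂[v_4,v_6] = [v_6] − [v_4].
The 8×24 boundary matrix has rank 7 and Smith normal form diag(1,1,1,1,1,1,1).

∂_2: C_2 → C_1 acts by ∂[p,q,r] = [q,r] − [p,r] + [p,q]. For instance
  ∂[v_0,v_5,v_7] = [v_5,v_7] − [v_0,v_7] + [v_0,v_5],
  ∂[v_3,v_4,v_6] = [v_4,v_6] − [v_3,v_6] + [v_3,v_4].
The resulting 24×16 matrix has rank 15, and its Smith normal form has invariant factors (1,1,1,1,1,1,1,1,1,1,1,1,1,1,1).

Reading off H_k = ker ∂_k / im ∂_{k+1}:

  H_0: rank C_0 − rank ∂_1 = 8 − 7 = 1, and the invariant factors of ∂_1 are all 1, so H_0 = Z.
  H_1: rank ker ∂_1 − rank ∂_2 = (24 − 7) − 15 = 2, and the invariant factors of ∂_2 are all 1, so H_1 = Z^2.
  H_2: rank ker ∂_2 − rank ∂_3 = (16 − 15) − 0 = 1, and there is no ∂_3, so H_2 = Z.

(K is a triangulation of the torus T^2.)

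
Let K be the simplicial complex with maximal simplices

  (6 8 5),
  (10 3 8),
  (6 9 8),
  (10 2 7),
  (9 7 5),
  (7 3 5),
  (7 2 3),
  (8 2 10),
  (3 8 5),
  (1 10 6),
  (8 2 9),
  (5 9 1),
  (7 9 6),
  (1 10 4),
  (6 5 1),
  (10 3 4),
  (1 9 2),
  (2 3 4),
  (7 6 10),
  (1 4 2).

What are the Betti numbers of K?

b_0 = 1, b_1 = 1, b_2 = 0.

Order the vertices as 1 < 2 < 3 < 4 < 5 < 6 < 7 < 8 < 9 < 10. Listing each simplex with vertices in this order, K has dimension 2 with simplices:

  0-simplices (10): [1], [2], [3], [4], [5], [6], [7], [8], [9], [10]
  1-simplices (30): (30 of them)
  2-simplices (20): (20 of them)

Hence C_0 ≅ Z^10, C_1 ≅ Z^30, C_2 ≅ Z^20.

The boundary map ∂_1: C_1 → C_0 is given by ∂[p,q] = [q] − [p]. For instance
  ∂[3,8] = [8] − [3].
The 10×30 boundary matrix has rank 9 and Smith normal form diag(1,1,1,1,1,1,1,1,1).

The boundary map ∂_2: C_2 → C_1 maps a triangle to the signed sum of its edges. For instance
  ∂[2,8,10] = [8,10] − [2,10] + [2,8],
  ∂[2,7,10] = [7,10] − [2,10] + [2,7].
The 30×20 boundary matrix has rank 20 and Smith normal form diag(1,1,1,1,1,1,1,1,1,1,1,1,1,1,1,1,1,1,1,2).

Now H_k = ker ∂_k / im ∂_{k+1}, so:

  H_0: rank C_0 − rank ∂_1 = 10 − 9 = 1, and the invariant factors of ∂_1 are all 1, so H_0 ≅ Z.
  H_1: rank ker ∂_1 − rank ∂_2 = (30 − 9) − 20 = 1, and ∂_2 has invariant factor 2 > 1, so H_1 ≅ Z ⊕ Z/2.
  H_2: rank ker ∂_2 − rank ∂_3 = (20 − 20) − 0 = 0, and there is no ∂_3, so H_2 ≅ 0.

Hence the Betti numbers are b_0 = 1, b_1 = 1, b_2 = 0.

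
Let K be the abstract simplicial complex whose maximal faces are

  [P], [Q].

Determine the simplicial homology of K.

Take the total order P < Q on the vertex set. Then K (dimension 0) consists of the simplices:

  0-simplices (2): P, Q

Hence C_0 ≅ Z^2.

From H_k ≅ ker(∂_k) / im(∂_{k+1}) we obtain:

  H_0: rank C_0 − rank ∂_1 = 2 − 0 = 2, and there is no ∂_1, so H_0 = Z^2.

H_0 ≅ Z^2.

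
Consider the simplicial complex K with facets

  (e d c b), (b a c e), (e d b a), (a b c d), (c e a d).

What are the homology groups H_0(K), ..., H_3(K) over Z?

K has 5 vertices, 10 edges, 10 triangles, 5 3-simplices.
rank ∂_0 = 0, rank ∂_1 = 4 ⇒ b_0 = 5 − 0 − 4 = 1; all invariant factors of ∂_1 are 1 so no torsion. So H_0 ≅ Z.
rank ∂_1 = 4, rank ∂_2 = 6 ⇒ b_1 = 10 − 4 − 6 = 0; all invariant factors of ∂_2 are 1 so no torsion. So H_1 ≅ 0.
rank ∂_2 = 6, rank ∂_3 = 4 ⇒ b_2 = 10 − 6 − 4 = 0; all invariant factors of ∂_3 are 1 so no torsion. So H_2 ≅ 0.
rank ∂_3 = 4, rank ∂_4 = 0 ⇒ b_3 = 5 − 4 − 0 = 1. So H_3 ≅ Z.

H_0 ≅ Z,  H_1 = 0,  H_2 = 0,  H_3 ≅ Z.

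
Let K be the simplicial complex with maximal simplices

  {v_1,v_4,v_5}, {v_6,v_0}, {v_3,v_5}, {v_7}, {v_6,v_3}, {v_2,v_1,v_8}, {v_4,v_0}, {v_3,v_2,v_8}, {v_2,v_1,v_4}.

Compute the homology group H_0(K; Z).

H_0 = Z^2.

Order the vertices as v_0 < v_1 < v_2 < v_3 < v_4 < v_5 < v_6 < v_7 < v_8. Listing each simplex with vertices in this order, K has dimension 2 with simplices:

  0-simplices (9): [v_0], [v_1], [v_2], [v_3], [v_4], [v_5], [v_6], [v_7], [v_8]
  1-simplices (13): [v_0,v_4], [v_0,v_6], [v_1,v_2], [v_1,v_4], [v_1,v_5], [v_1,v_8], [v_2,v_3], [v_2,v_4], [v_2,v_8], [v_3,v_5], [v_3,v_6], [v_3,v_8], [v_4,v_5]
  2-simplices (4): [v_1,v_2,v_4], [v_1,v_2,v_8], [v_1,v_4,v_5], [v_2,v_3,v_8]

giving chain groups C_0 ≅ Z^9, C_1 ≅ Z^13, C_2 ≅ Z^4.

The boundary map ∂_1: C_1 → C_0 sends each edge [p,q] (with p < q) to q − p.
This gives a 9×13 integer matrix of rank 7; reducing to Smith normal form yields diagonal entries (1,1,1,1,1,1,1).

The boundary map ∂_2: C_2 → C_1 maps a triangle to the signed sum of its edges. For instance
  ∂[v_1,v_2,v_4] = [v_2,v_4] − [v_1,v_4] + [v_1,v_2],
  ∂[v_1,v_4,v_5] = [v_4,v_5] − [v_1,v_5] + [v_1,v_4].
The resulting 13×4 matrix has rank 4, and its Smith normal form has invariant factors (1,1,1,1).

Now H_k = ker ∂_k / im ∂_{k+1}, so:

  H_0: rank C_0 − rank ∂_1 = 9 − 7 = 2, and the invariant factors of ∂_1 are all 1, so H_0 = Z^2.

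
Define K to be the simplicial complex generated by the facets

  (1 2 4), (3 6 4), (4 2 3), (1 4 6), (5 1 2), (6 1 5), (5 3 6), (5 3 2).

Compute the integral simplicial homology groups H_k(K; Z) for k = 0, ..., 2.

We work with the vertex ordering 1 < 2 < 3 < 4 < 5 < 6. The simplices of K, each written with vertices in increasing order, are:

  0-simplices (6): [1], [2], [3], [4], [5], [6]
  1-simplices (12): [1,2], [1,4], [1,5], [1,6], [2,3], [2,4], [2,5], [3,4], [3,5], [3,6], [4,6], [5,6]
  2-simplices (8): [1,2,4], [1,2,5], [1,4,6], [1,5,6], [2,3,4], [2,3,5], [3,4,6], [3,5,6]

so the chain groups are C_0 ≅ Z^6, C_1 ≅ Z^12, C_2 ≅ Z^8.

The boundary map ∂_1: C_1 → C_0 maps an edge to its endpoints' difference, ∂[p,q] = q − p. For instance
  ∂[2,4] = [4] − [2].
This gives a 6×12 integer matrix of rank 5; reducing to Smith normal form yields diagonal entries (1,1,1,1,1).

Boundary ∂_2: C_2 → C_1 sends each 2-simplex [p,q,r] to [q,r] − [p,r] + [p,q]. For instance
  ∂[1,2,4] = [2,4] − [1,4] + [1,2],
  ∂[2,3,4] = [3,4] − [2,4] + [2,3].
The resulting 12×8 matrix has rank 7, and its Smith normal form has invariant factors (1,1,1,1,1,1,1).

Reading off H_k = ker ∂_k / im ∂_{k+1}:

  H_0: rank C_0 − rank ∂_1 = 6 − 5 = 1, and the invariant factors of ∂_1 are all 1, so H_0 ≅ Z.
  H_1: rank ker ∂_1 − rank ∂_2 = (12 − 5) − 7 = 0, and the invariant factors of ∂_2 are all 1, so H_1 ≅ 0.
  H_2: rank ker ∂_2 − rank ∂_3 = (8 − 7) − 0 = 1, and there is no ∂_3, so H_2 ≅ Z.

As a check, the Euler characteristic is 6 − 12 + 8 = 2, which agrees with 1 − 0 + 1 = 2.
(K is a triangulation of the 2-sphere S^2.)

H_0 ≅ Z,  H_1 = 0,  H_2 ≅ Z.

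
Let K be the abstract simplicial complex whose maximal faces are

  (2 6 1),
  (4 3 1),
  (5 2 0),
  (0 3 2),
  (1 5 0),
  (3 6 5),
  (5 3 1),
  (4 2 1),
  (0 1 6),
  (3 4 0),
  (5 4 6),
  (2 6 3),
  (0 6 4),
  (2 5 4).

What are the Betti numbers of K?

Fix the vertex order 0 < 1 < 2 < 3 < 4 < 5 < 6 and write every simplex with vertices in increasing order. Then dim K = 2 and the simplices of K are:

  0-simplices (7): [0], [1], [2], [3], [4], [5], [6]
  1-simplices (21): [0,1], [0,2], [0,3], [0,4], [0,5], [0,6], [1,2], [1,3], [1,4], [1,5], [1,6], [2,3], [2,4], [2,5], [2,6], [3,4], [3,5], [3,6], [4,5], [4,6], [5,6]
  2-simplices (14): [0,1,5], [0,1,6], [0,2,3], [0,2,5], [0,3,4], [0,4,6], [1,2,4], [1,2,6], [1,3,4], [1,3,5], [2,3,6], [2,4,5], [3,5,6], [4,5,6]

so the chain groups are C_0 ≅ Z^7, C_1 ≅ Z^21, C_2 ≅ Z^14.

Boundary ∂_1: C_1 → C_0 is given by ∂[p,q] = [q] − [p]. For instance
  ∂[1,2] = [2] − [1].
The resulting 7×21 matrix has rank 6, and its Smith normal form has invariant factors (1,1,1,1,1,1).

The boundary map ∂_2: C_2 → C_1 acts by ∂[p,q,r] = [q,r] − [p,r] + [p,q]. For instance
  ∂[1,2,6] = [2,6] − [1,6] + [1,2],
  ∂[4,5,6] = [5,6] − [4,6] + [4,5].
This gives a 21×14 integer matrix of rank 13; reducing to Smith normal form yields diagonal entries (1,1,1,1,1,1,1,1,1,1,1,1,1).

Now H_k = ker ∂_k / im ∂_{k+1}, so:

  H_0: rank C_0 − rank ∂_1 = 7 − 6 = 1, and the invariant factors of ∂_1 are all 1, so H_0 = Z.
  H_1: rank ker ∂_1 − rank ∂_2 = (21 − 6) − 13 = 2, and the invariant factors of ∂_2 are all 1, so H_1 = Z^2.
  H_2: rank ker ∂_2 − rank ∂_3 = (14 − 13) − 0 = 1, and there is no ∂_3, so H_2 = Z.

Hence the Betti numbers are b_0 = 1, b_1 = 2, b_2 = 1.

b_0 = 1, b_1 = 2, b_2 = 1.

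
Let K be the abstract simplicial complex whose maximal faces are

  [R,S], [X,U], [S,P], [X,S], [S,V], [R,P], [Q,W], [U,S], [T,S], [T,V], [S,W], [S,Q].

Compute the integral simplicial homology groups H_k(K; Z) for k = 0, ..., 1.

H_0 ≅ Z,  H_1 ≅ Z^4.

Fix the vertex order P < Q < R < S < T < U < V < W < X and write every simplex with vertices in increasing order. Then dim K = 1 and the simplices of K are:

  0-simplices (9): P, Q, R, S, T, U, V, W, X
  1-simplices (12): PR, PS, QS, QW, RS, ST, SU, SV, SW, SX, TV, UX

giving chain groups C_0 ≅ Z^9, C_1 ≅ Z^12.

∂_1: C_1 → C_0 sends each edge [p,q] (with p < q) to q − p.
The resulting 9×12 matrix has rank 8, and its Smith normal form has invariant factors (1,1,1,1,1,1,1,1).

Computing H_k = (kernel of ∂_k) / (image of ∂_{k+1}):

  H_0: rank C_0 − rank ∂_1 = 9 − 8 = 1, and the invariant factors of ∂_1 are all 1, so H_0 ≅ Z.
  H_1: rank ker ∂_1 − rank ∂_2 = (12 − 8) − 0 = 4, and there is no ∂_2, so H_1 ≅ Z^4.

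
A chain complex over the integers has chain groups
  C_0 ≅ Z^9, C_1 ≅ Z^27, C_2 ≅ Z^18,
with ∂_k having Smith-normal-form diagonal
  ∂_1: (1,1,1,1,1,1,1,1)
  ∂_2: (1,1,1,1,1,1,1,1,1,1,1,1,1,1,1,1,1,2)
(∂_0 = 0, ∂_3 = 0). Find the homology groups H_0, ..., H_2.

H_0: b_0 = 9 − 0 − 8 = 1; torsion from ∂_1 factors > 1: none. So H_0 = Z.
H_1: b_1 = 27 − 8 − 18 = 1; torsion from ∂_2 factors > 1: [2]. So H_1 = Z ⊕ Z/2Z.
H_2: b_2 = 18 − 18 − 0 = 0; torsion from ∂_3 factors > 1: none. So H_2 = 0.

H_0 = Z,  H_1 = Z ⊕ Z/2Z,  H_2 = 0.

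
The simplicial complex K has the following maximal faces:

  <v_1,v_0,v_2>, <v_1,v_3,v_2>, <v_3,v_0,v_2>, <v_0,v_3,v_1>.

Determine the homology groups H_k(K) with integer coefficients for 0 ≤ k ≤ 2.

H_0 ≅ Z,  H_1 = 0,  H_2 ≅ Z.

K has 4 vertices, 6 edges, 4 triangles.
rank ∂_0 = 0, rank ∂_1 = 3 ⇒ b_0 = 4 − 0 − 3 = 1; all invariant factors of ∂_1 are 1 so no torsion. So H_0 ≅ Z.
rank ∂_1 = 3, rank ∂_2 = 3 ⇒ b_1 = 6 − 3 − 3 = 0; all invariant factors of ∂_2 are 1 so no torsion. So H_1 ≅ 0.
rank ∂_2 = 3, rank ∂_3 = 0 ⇒ b_2 = 4 − 3 − 0 = 1. So H_2 ≅ Z.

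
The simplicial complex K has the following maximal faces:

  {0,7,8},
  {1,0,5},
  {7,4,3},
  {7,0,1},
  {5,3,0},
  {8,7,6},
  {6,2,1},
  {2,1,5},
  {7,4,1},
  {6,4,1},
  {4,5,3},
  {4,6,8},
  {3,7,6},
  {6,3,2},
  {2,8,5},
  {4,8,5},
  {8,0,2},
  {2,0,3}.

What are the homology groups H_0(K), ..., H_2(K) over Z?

H_0 = Z,  H_1 = Z ⊕ Z/2Z,  H_2 = 0.

Order the vertices as 0 < 1 < 2 < 3 < 4 < 5 < 6 < 7 < 8. Listing each simplex with vertices in this order, K has dimension 2 with simplices:

  0-simplices (9): [0], [1], [2], [3], [4], [5], [6], [7], [8]
  1-simplices (27): (27 of them)
  2-simplices (18): [0,1,5], [0,1,7], [0,2,3], [0,2,8], [0,3,5], [0,7,8], [1,2,5], [1,2,6], [1,4,6], [1,4,7], [2,3,6], [2,5,8], [3,4,5], [3,4,7], [3,6,7], [4,5,8], [4,6,8], [6,7,8]

Hence C_0 ≅ Z^9, C_1 ≅ Z^27, C_2 ≅ Z^18.

∂_1: C_1 → C_0 sends each edge [p,q] (with p < q) to q − p. For instance
  ∂[0,7] = [7] − [0].
This gives a 9×27 integer matrix of rank 8; reducing to Smith normal form yields diagonal entries (1,1,1,1,1,1,1,1).

Boundary ∂_2: C_2 → C_1 maps a triangle to the signed sum of its edges. For instance
  ∂[0,3,5] = [3,5] − [0,5] + [0,3],
  ∂[1,2,5] = [2,5] − [1,5] + [1,2].
The 27×18 boundary matrix has rank 18 and Smith normal form diag(1,1,1,1,1,1,1,1,1,1,1,1,1,1,1,1,1,2).

Computing H_k = (kernel of ∂_k) / (image of ∂_{k+1}):

  H_0: rank C_0 − rank ∂_1 = 9 − 8 = 1, and the invariant factors of ∂_1 are all 1, so H_0 ≅ Z.
  H_1: rank ker ∂_1 − rank ∂_2 = (27 − 8) − 18 = 1, and ∂_2 has invariant factor 2 > 1, so H_1 ≅ Z ⊕ Z/2Z.
  H_2: rank ker ∂_2 − rank ∂_3 = (18 − 18) − 0 = 0, and there is no ∂_3, so H_2 ≅ 0.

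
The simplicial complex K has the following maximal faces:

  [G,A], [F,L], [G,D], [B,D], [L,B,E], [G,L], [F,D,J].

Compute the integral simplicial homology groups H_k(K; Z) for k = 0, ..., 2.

Fix the vertex order A < B < D < E < F < G < J < L and write every simplex with vertices in increasing order. Then dim K = 2 and the simplices of K are:

  0-simplices (8): A, B, D, E, F, G, J, L
  1-simplices (11): AG, BD, BE, BL, DF, DG, DJ, EL, FJ, FL, GL
  2-simplices (2): BEL, DFJ

so the chain groups are C_0 ≅ Z^8, C_1 ≅ Z^11, C_2 ≅ Z^2.

Boundary ∂_1: C_1 → C_0 is given by ∂[p,q] = [q] − [p]. For instance
  ∂BL = L − B.
The resulting 8×11 matrix has rank 7, and its Smith normal form has invariant factors (1,1,1,1,1,1,1).

Boundary ∂_2: C_2 → C_1 acts by ∂[p,q,r] = [q,r] − [p,r] + [p,q]. For instance
  ∂BEL = EL − BL + BE,
  ∂DFJ = FJ − DJ + DF.
The 11×2 boundary matrix has rank 2 and Smith normal form diag(1,1).

Reading off H_k = ker ∂_k / im ∂_{k+1}:

  H_0: rank C_0 − rank ∂_1 = 8 − 7 = 1, and the invariant factors of ∂_1 are all 1, so H_0 ≅ Z.
  H_1: rank ker ∂_1 − rank ∂_2 = (11 − 7) − 2 = 2, and the invariant factors of ∂_2 are all 1, so H_1 ≅ Z^2.
  H_2: rank ker ∂_2 − rank ∂_3 = (2 − 2) − 0 = 0, and there is no ∂_3, so H_2 ≅ 0.

H_0 ≅ Z,  H_1 ≅ Z^2,  H_2 = 0.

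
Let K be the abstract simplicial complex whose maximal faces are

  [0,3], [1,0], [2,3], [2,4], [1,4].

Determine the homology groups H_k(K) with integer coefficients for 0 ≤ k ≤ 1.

H_0 ≅ Z,  H_1 ≅ Z.

K has 5 vertices, 5 edges.
rank ∂_0 = 0, rank ∂_1 = 4 ⇒ b_0 = 5 − 0 − 4 = 1; all invariant factors of ∂_1 are 1 so no torsion. So H_0 ≅ Z.
rank ∂_1 = 4, rank ∂_2 = 0 ⇒ b_1 = 5 − 4 − 0 = 1. So H_1 ≅ Z.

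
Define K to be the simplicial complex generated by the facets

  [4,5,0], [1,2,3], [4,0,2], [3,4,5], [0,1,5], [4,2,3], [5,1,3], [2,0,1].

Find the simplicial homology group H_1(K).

H_1 ≅ 0.

Fix the vertex order 0 < 1 < 2 < 3 < 4 < 5 and write every simplex with vertices in increasing order. Then dim K = 2 and the simplices of K are:

  0-simplices (6): [0], [1], [2], [3], [4], [5]
  1-simplices (12): [0,1], [0,2], [0,4], [0,5], [1,2], [1,3], [1,5], [2,3], [2,4], [3,4], [3,5], [4,5]
  2-simplices (8): [0,1,2], [0,1,5], [0,2,4], [0,4,5], [1,2,3], [1,3,5], [2,3,4], [3,4,5]

so the chain groups are C_0 ≅ Z^6, C_1 ≅ Z^12, C_2 ≅ Z^8.

The boundary map ∂_1: C_1 → C_0 maps an edge to its endpoints' difference, ∂[p,q] = q − p.
This gives a 6×12 integer matrix of rank 5; reducing to Smith normal form yields diagonal entries (1,1,1,1,1).

The boundary map ∂_2: C_2 → C_1 sends each 2-simplex [p,q,r] to [q,r] − [p,r] + [p,q]. For instance
  ∂[0,2,4] = [2,4] − [0,4] + [0,2],
  ∂[0,1,2] = [1,2] − [0,2] + [0,1].
This gives a 12×8 integer matrix of rank 7; reducing to Smith normal form yields diagonal entries (1,1,1,1,1,1,1).

Computing H_k = (kernel of ∂_k) / (image of ∂_{k+1}):

  H_1: rank ker ∂_1 − rank ∂_2 = (12 − 5) − 7 = 0, and the invariant factors of ∂_2 are all 1, so H_1 = 0.

(K is a triangulation of the 2-sphere S^2.)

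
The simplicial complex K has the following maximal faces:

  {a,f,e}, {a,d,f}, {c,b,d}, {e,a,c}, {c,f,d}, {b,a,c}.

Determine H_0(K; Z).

H_0 ≅ Z.

Fix the vertex order a < b < c < d < e < f and write every simplex with vertices in increasing order. Then dim K = 2 and the simplices of K are:

  0-simplices (6): a, b, c, d, e, f
  1-simplices (12): ab, ac, ad, ae, af, bc, bd, cd, ce, cf, df, ef
  2-simplices (6): abc, ace, adf, aef, bcd, cdf

so the chain groups are C_0 ≅ Z^6, C_1 ≅ Z^12, C_2 ≅ Z^6.

Boundary ∂_1: C_1 → C_0 is given by ∂[p,q] = [q] − [p].
This gives a 6×12 integer matrix of rank 5; reducing to Smith normal form yields diagonal entries (1,1,1,1,1).

Boundary ∂_2: C_2 → C_1 sends each 2-simplex [p,q,r] to [q,r] − [p,r] + [p,q]. For instance
  ∂bcd = cd − bd + bc,
  ∂aef = ef − af + ae.
The 12×6 boundary matrix has rank 6 and Smith normal form diag(1,1,1,1,1,1).

Computing H_k = (kernel of ∂_k) / (image of ∂_{k+1}):

  H_0: rank C_0 − rank ∂_1 = 6 − 5 = 1, and the invariant factors of ∂_1 are all 1, so H_0 ≅ Z.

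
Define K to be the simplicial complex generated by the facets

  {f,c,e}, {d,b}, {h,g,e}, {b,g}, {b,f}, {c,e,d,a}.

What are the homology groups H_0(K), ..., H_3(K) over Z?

H_0 ≅ Z,  H_1 ≅ Z^2,  H_2 = 0,  H_3 = 0.

Take the total order a < b < c < d < e < f < g < h on the vertex set. Then K (dimension 3) consists of the simplices:

  0-simplices (8): a, b, c, d, e, f, g, h
  1-simplices (14): ac, ad, ae, bd, bf, bg, cd, ce, cf, de, ef, eg, eh, gh
  2-simplices (6): acd, ace, ade, cde, cef, egh
  3-simplices (1): acde

so the chain groups are C_0 ≅ Z^8, C_1 ≅ Z^14, C_2 ≅ Z^6, C_3 ≅ Z^1.

The boundary map ∂_1: C_1 → C_0 sends each edge [p,q] (with p < q) to q − p. For instance
  ∂de = e − d.
As a 8×14 matrix over Z this has rank 7, with invariant factors (1,1,1,1,1,1,1).

The boundary map ∂_2: C_2 → C_1 sends each 2-simplex [p,q,r] to [q,r] − [p,r] + [p,q]. For instance
  ∂cef = ef − cf + ce,
  ∂acd = cd − ad + ac.
The 14×6 boundary matrix has rank 5 and Smith normal form diag(1,1,1,1,1).

Boundary ∂_3: C_3 → C_2 sends each 3-simplex σ to the alternating sum Σ_i (−1)^i (σ with its i-th vertex removed). For instance
  ∂acde = cde − ade + ace − acd.
The 6×1 boundary matrix has rank 1 and Smith normal form diag(1).

Computing H_k = (kernel of ∂_k) / (image of ∂_{k+1}):

  H_0: rank C_0 − rank ∂_1 = 8 − 7 = 1, and the invariant factors of ∂_1 are all 1, so H_0 ≅ Z.
  H_1: rank ker ∂_1 − rank ∂_2 = (14 − 7) − 5 = 2, and the invariant factors of ∂_2 are all 1, so H_1 ≅ Z^2.
  H_2: rank ker ∂_2 − rank ∂_3 = (6 − 5) − 1 = 0, and the invariant factors of ∂_3 are all 1, so H_2 ≅ 0.
  H_3: rank ker ∂_3 − rank ∂_4 = (1 − 1) − 0 = 0, and there is no ∂_4, so H_3 ≅ 0.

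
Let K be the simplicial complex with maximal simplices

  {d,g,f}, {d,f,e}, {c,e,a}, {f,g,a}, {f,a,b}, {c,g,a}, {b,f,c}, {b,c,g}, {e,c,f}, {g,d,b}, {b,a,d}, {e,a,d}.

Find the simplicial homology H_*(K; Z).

H_0 ≅ Z,  H_1 ≅ Z/2,  H_2 = 0.

K has 7 vertices, 18 edges, 12 triangles.
rank ∂_0 = 0, rank ∂_1 = 6 ⇒ b_0 = 7 − 0 − 6 = 1; all invariant factors of ∂_1 are 1 so no torsion. So H_0 = Z.
rank ∂_1 = 6, rank ∂_2 = 12 ⇒ b_1 = 18 − 6 − 12 = 0; ∂_2 has invariant factor(s) [2] giving torsion. So H_1 = Z/2.
rank ∂_2 = 12, rank ∂_3 = 0 ⇒ b_2 = 12 − 12 − 0 = 0. So H_2 = 0.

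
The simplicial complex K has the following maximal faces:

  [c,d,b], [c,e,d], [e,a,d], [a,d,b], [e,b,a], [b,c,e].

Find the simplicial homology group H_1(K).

K has 5 vertices, 9 edges, 6 triangles.
rank ∂_1 = 4, rank ∂_2 = 5 ⇒ b_1 = 9 − 4 − 5 = 0; all invariant factors of ∂_2 are 1 so no torsion. So H_1 = 0.

H_1 = 0.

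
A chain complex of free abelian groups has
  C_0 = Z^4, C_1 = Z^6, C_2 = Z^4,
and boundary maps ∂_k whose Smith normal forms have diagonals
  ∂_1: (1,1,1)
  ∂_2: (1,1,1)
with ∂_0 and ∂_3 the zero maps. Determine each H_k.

H_0: b_0 = 4 − 0 − 3 = 1; torsion from ∂_1 factors > 1: none. So H_0 = Z.
H_1: b_1 = 6 − 3 − 3 = 0; torsion from ∂_2 factors > 1: none. So H_1 = 0.
H_2: b_2 = 4 − 3 − 0 = 1; torsion from ∂_3 factors > 1: none. So H_2 = Z.

H_0 = Z,  H_1 = 0,  H_2 = Z.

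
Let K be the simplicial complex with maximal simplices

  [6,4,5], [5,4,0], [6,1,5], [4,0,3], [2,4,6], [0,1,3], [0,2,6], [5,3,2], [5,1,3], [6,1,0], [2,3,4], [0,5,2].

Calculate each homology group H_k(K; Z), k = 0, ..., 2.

Fix the vertex order 0 < 1 < 2 < 3 < 4 < 5 < 6 and write every simplex with vertices in increasing order. Then dim K = 2 and the simplices of K are:

  0-simplices (7): [0], [1], [2], [3], [4], [5], [6]
  1-simplices (18): [0,1], [0,2], [0,3], [0,4], [0,5], [0,6], [1,3], [1,5], [1,6], [2,3], [2,4], [2,5], [2,6], [3,4], [3,5], [4,5], [4,6], [5,6]
  2-simplices (12): [0,1,3], [0,1,6], [0,2,5], [0,2,6], [0,3,4], [0,4,5], [1,3,5], [1,5,6], [2,3,4], [2,3,5], [2,4,6], [4,5,6]

Hence C_0 ≅ Z^7, C_1 ≅ Z^18, C_2 ≅ Z^12.

Boundary ∂_1: C_1 → C_0 is given by ∂[p,q] = [q] − [p]. For instance
  ∂[2,5] = [5] − [2].
The resulting 7×18 matrix has rank 6, and its Smith normal form has invariant factors (1,1,1,1,1,1).

∂_2: C_2 → C_1 sends each 2-simplex [p,q,r] to [q,r] − [p,r] + [p,q]. For instance
  ∂[0,2,6] = [2,6] − [0,6] + [0,2],
  ∂[0,3,4] = [3,4] − [0,4] + [0,3].
The 18×12 boundary matrix has rank 12 and Smith normal form diag(1,1,1,1,1,1,1,1,1,1,1,2).

Now H_k = ker ∂_k / im ∂_{k+1}, so:

  H_0: rank C_0 − rank ∂_1 = 7 − 6 = 1, and the invariant factors of ∂_1 are all 1, so H_0 = Z.
  H_1: rank ker ∂_1 − rank ∂_2 = (18 − 6) − 12 = 0, and ∂_2 has invariant factor 2 > 1, so H_1 = Z_2.
  H_2: rank ker ∂_2 − rank ∂_3 = (12 − 12) − 0 = 0, and there is no ∂_3, so H_2 = 0.

As a check, the Euler characteristic is 7 − 18 + 12 = 1, which agrees with 1 − 0 + 0 = 1.
(K is a triangulation of the real projective plane RP^2.)

H_0 = Z,  H_1 = Z_2,  H_2 = 0.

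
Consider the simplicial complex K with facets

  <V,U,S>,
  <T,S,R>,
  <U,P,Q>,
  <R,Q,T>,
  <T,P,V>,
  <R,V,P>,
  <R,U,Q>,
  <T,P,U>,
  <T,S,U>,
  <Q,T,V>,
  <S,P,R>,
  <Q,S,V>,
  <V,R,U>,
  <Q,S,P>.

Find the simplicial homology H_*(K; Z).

H_0 ≅ Z,  H_1 ≅ Z^2,  H_2 ≅ Z.

We work with the vertex ordering P < Q < R < S < T < U < V. The simplices of K, each written with vertices in increasing order, are:

  0-simplices (7): P, Q, R, S, T, U, V
  1-simplices (21): PQ, PR, PS, PT, PU, PV, QR, QS, QT, QU, QV, RS, RT, RU, RV, ST, SU, SV, TU, TV, UV
  2-simplices (14): PQS, PQU, PRS, PRV, PTU, PTV, QRT, QRU, QSV, QTV, RST, RUV, STU, SUV

so the chain groups are C_0 ≅ Z^7, C_1 ≅ Z^21, C_2 ≅ Z^14.

∂_1: C_1 → C_0 is given by ∂[p,q] = [q] − [p].
As a 7×21 matrix over Z this has rank 6, with invariant factors (1,1,1,1,1,1).

The boundary map ∂_2: C_2 → C_1 sends each 2-simplex [p,q,r] to [q,r] − [p,r] + [p,q]. For instance
  ∂PRS = RS − PS + PR,
  ∂RST = ST − RT + RS.
This gives a 21×14 integer matrix of rank 13; reducing to Smith normal form yields diagonal entries (1,1,1,1,1,1,1,1,1,1,1,1,1).

Computing H_k = (kernel of ∂_k) / (image of ∂_{k+1}):

  H_0: rank C_0 − rank ∂_1 = 7 − 6 = 1, and the invariant factors of ∂_1 are all 1, so H_0 ≅ Z.
  H_1: rank ker ∂_1 − rank ∂_2 = (21 − 6) − 13 = 2, and the invariant factors of ∂_2 are all 1, so H_1 ≅ Z^2.
  H_2: rank ker ∂_2 − rank ∂_3 = (14 − 13) − 0 = 1, and there is no ∂_3, so H_2 ≅ Z.

(K is a triangulation of the torus T^2.)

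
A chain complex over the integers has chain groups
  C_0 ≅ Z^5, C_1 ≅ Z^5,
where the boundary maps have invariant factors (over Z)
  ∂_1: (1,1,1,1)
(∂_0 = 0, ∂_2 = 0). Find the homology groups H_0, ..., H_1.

H_0: b_0 = 5 − 0 − 4 = 1; torsion from ∂_1 factors > 1: none. So H_0 ≅ Z.
H_1: b_1 = 5 − 4 − 0 = 1; torsion from ∂_2 factors > 1: none. So H_1 ≅ Z.

H_0 ≅ Z,  H_1 ≅ Z.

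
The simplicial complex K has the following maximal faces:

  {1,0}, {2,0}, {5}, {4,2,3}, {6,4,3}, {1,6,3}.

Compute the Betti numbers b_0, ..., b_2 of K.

K has 7 vertices, 9 edges, 3 triangles.
rank ∂_0 = 0, rank ∂_1 = 5 ⇒ b_0 = 7 − 0 − 5 = 2; all invariant factors of ∂_1 are 1 so no torsion. So H_0 ≅ Z^2.
rank ∂_1 = 5, rank ∂_2 = 3 ⇒ b_1 = 9 − 5 − 3 = 1; all invariant factors of ∂_2 are 1 so no torsion. So H_1 ≅ Z.
rank ∂_2 = 3, rank ∂_3 = 0 ⇒ b_2 = 3 − 3 − 0 = 0. So H_2 ≅ 0.

b_0 = 2, b_1 = 1, b_2 = 0.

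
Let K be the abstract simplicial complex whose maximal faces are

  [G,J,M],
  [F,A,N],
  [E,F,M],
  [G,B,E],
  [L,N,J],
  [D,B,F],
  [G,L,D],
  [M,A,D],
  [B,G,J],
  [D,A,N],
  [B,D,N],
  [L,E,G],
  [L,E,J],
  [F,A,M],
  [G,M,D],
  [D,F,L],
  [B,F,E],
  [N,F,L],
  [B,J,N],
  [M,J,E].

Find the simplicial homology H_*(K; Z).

Fix the vertex order A < B < D < E < F < G < J < L < M < N and write every simplex with vertices in increasing order. Then dim K = 2 and the simplices of K are:

  0-simplices (10): A, B, D, E, F, G, J, L, M, N
  1-simplices (30): AD, AF, AM, AN, BD, BE, BF, BG, BJ, BN, DF, DG, DL, DM, DN, EF, EG, EJ, EL, EM, FL, FM, FN, GJ, GL, GM, JL, JM, JN, LN
  2-simplices (20): ADM, ADN, AFM, AFN, BDF, BDN, BEF, BEG, BGJ, BJN, DFL, DGL, DGM, EFM, EGL, EJL, EJM, FLN, GJM, JLN

so the chain groups are C_0 ≅ Z^10, C_1 ≅ Z^30, C_2 ≅ Z^20.

The boundary map ∂_1: C_1 → C_0 maps an edge to its endpoints' difference, ∂[p,q] = q − p.
This gives a 10×30 integer matrix of rank 9; reducing to Smith normal form yields diagonal entries (1,1,1,1,1,1,1,1,1).

∂_2: C_2 → C_1 sends each 2-simplex [p,q,r] to [q,r] − [p,r] + [p,q]. For instance
  ∂JLN = LN − JN + JL,
  ∂GJM = JM − GM + GJ.
The resulting 30×20 matrix has rank 20, and its Smith normal form has invariant factors (1,1,1,1,1,1,1,1,1,1,1,1,1,1,1,1,1,1,1,2).

Computing H_k = (kernel of ∂_k) / (image of ∂_{k+1}):

  H_0: rank C_0 − rank ∂_1 = 10 − 9 = 1, and the invariant factors of ∂_1 are all 1, so H_0 = Z.
  H_1: rank ker ∂_1 − rank ∂_2 = (30 − 9) − 20 = 1, and ∂_2 has invariant factor 2 > 1, so H_1 = Z ⊕ Z/2.
  H_2: rank ker ∂_2 − rank ∂_3 = (20 − 20) − 0 = 0, and there is no ∂_3, so H_2 = 0.

(K is a triangulation of the Klein bottle.)

H_0 = Z,  H_1 = Z ⊕ Z/2,  H_2 = 0.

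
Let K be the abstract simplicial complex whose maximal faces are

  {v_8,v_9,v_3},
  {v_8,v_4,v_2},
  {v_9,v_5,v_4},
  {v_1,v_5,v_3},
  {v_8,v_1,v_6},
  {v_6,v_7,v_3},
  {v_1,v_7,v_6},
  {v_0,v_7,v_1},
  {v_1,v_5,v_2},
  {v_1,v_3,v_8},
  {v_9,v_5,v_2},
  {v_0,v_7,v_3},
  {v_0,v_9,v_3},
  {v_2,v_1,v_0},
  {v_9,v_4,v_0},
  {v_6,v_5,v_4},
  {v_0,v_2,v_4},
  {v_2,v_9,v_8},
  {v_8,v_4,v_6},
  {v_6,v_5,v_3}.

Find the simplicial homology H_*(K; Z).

H_0 = Z,  H_1 = Z ⊕ Z/2Z,  H_2 = 0.

K has 10 vertices, 30 edges, 20 triangles.
rank ∂_0 = 0, rank ∂_1 = 9 ⇒ b_0 = 10 − 0 − 9 = 1; all invariant factors of ∂_1 are 1 so no torsion. So H_0 ≅ Z.
rank ∂_1 = 9, rank ∂_2 = 20 ⇒ b_1 = 30 − 9 − 20 = 1; ∂_2 has invariant factor(s) [2] giving torsion. So H_1 ≅ Z ⊕ Z/2Z.
rank ∂_2 = 20, rank ∂_3 = 0 ⇒ b_2 = 20 − 20 − 0 = 0. So H_2 ≅ 0.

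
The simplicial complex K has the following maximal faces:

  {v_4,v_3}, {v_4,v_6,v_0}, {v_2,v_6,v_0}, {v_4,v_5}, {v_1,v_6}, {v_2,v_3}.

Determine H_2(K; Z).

K has 7 vertices, 9 edges, 2 triangles.
rank ∂_2 = 2, rank ∂_3 = 0 ⇒ b_2 = 2 − 2 − 0 = 0. So H_2 = 0.

H_2 ≅ 0.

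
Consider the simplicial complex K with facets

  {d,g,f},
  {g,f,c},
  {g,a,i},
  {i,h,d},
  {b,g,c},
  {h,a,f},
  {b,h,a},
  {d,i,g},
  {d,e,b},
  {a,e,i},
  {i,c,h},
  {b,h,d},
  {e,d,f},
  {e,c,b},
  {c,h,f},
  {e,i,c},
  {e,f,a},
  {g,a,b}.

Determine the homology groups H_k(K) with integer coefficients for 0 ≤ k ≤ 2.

K has 9 vertices, 27 edges, 18 triangles.
rank ∂_0 = 0, rank ∂_1 = 8 ⇒ b_0 = 9 − 0 − 8 = 1; all invariant factors of ∂_1 are 1 so no torsion. So H_0 = Z.
rank ∂_1 = 8, rank ∂_2 = 17 ⇒ b_1 = 27 − 8 − 17 = 2; all invariant factors of ∂_2 are 1 so no torsion. So H_1 = Z^2.
rank ∂_2 = 17, rank ∂_3 = 0 ⇒ b_2 = 18 − 17 − 0 = 1. So H_2 = Z.

H_0 ≅ Z,  H_1 ≅ Z^2,  H_2 ≅ Z.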